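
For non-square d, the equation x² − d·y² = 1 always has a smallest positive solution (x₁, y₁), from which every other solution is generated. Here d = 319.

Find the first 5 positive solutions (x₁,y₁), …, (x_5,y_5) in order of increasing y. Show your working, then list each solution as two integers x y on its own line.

12901780 722361
332911854336799 18639485405160
8590311008090840302660 480965080021169647239
221660605515932150288251132801 12410611300231033623224965680
5719632734066677605580897309458268900 320237953322189008993822774252173561

√319 → a₀=17, period (1,6,5,1,4,…,6,1,34); ℓ=14 even so k=13
a_0=17:  p_0=17·1+0=17,  q_0=17·0+1=1
…
a_2=6:  p_2=6·18+17=125,  q_2=6·1+1=7
a_3=5:  p_3=5·125+18=643,  q_3=5·7+1=36
a_4=1:  p_4=1·643+125=768,  q_4=1·36+7=43
a_5=4:  p_5=4·768+643=3715,  q_5=4·43+36=208
a_6=3:  p_6=3·3715+768=11913,  q_6=3·208+43=667
…
a_8=3:  p_8=3·15628+11913=58797,  q_8=3·875+667=3292
a_9=4:  p_9=4·58797+15628=250816,  q_9=4·3292+875=14043
a_10=1:  p_10=1·250816+58797=309613,  q_10=1·14043+3292=17335
a_11=5:  p_11=5·309613+250816=1798881,  q_11=5·17335+14043=100718
a_12=6:  p_12=6·1798881+309613=11102899,  q_12=6·100718+17335=621643
a_13=1:  p_13=1·11102899+1798881=12901780,  q_13=1·621643+100718=722361
→ (12901780, 722361).  Check: 12901780²=166455927168400, 319·722361²=166455927168399, difference 1.
k=2:  x_2 = 12901780·12901780+319·722361·722361 = 332911854336799,  y_2 = 12901780·722361+722361·12901780 = 18639485405160
k=3:  x_3 = 12901780·332911854336799+319·722361·18639485405160 = 8590311008090840302660,  y_3 = 12901780·18639485405160+722361·332911854336799 = 480965080021169647239
k=4:  x_4 = 12901780·8590311008090840302660+319·722361·480965080021169647239 = 221660605515932150288251132801,  y_4 = 12901780·480965080021169647239+722361·8590311008090840302660 = 12410611300231033623224965680
k=5:  x_5 = 12901780·221660605515932150288251132801+319·722361·12410611300231033623224965680 = 5719632734066677605580897309458268900,  y_5 = 12901780·12410611300231033623224965680+722361·221660605515932150288251132801 = 320237953322189008993822774252173561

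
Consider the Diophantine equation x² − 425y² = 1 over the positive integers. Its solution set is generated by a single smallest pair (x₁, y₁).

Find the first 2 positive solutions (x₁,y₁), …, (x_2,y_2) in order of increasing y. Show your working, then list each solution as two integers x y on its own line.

√425 → a₀=20, period (1,1,1,1,1,1,40); ℓ=7 odd so k=13
step 0: (20, 1)  from 20·(1,0) + (0,1)
step 1: (21, 1)  from 1·(20,1) + (1,0)
step 2: (41, 2)  from 1·(21,1) + (20,1)
…
step 4: (103, 5)  from 1·(62,3) + (41,2)
…
step 6: (268, 13)  from 1·(165,8) + (103,5)
step 7: (10885, 528)  from 40·(268,13) + (165,8)
step 8: (11153, 541)  from 1·(10885,528) + (268,13)
…
step 12: (88420, 4289)  from 1·(55229,2679) + (33191,1610)
step 13: (143649, 6968)  from 1·(88420,4289) + (55229,2679)
(x₁, y₁) = (143649, 6968);  143649² − 425·6968² = 1 ✓
n=2: (143649,6968)∘(143649,6968) = (143649·143649+425·6968·6968, 143649·6968+6968·143649) = (41270070401,2001892464)

143649 6968
41270070401 2001892464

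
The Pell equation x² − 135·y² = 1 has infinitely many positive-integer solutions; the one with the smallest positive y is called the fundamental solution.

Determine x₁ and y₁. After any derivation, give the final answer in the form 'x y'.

244 21

√135 → a₀=11, period (1,1,1,1,1,1,1,22); ℓ=8 even so k=7
k=0  a_k=11  p_k/q_k = 11/1
k=1  a_k=1  p_k/q_k = 12/1
k=2  a_k=1  p_k/q_k = 23/2
k=3  a_k=1  p_k/q_k = 35/3
k=4  a_k=1  p_k/q_k = 58/5
k=5  a_k=1  p_k/q_k = 93/8
k=6  a_k=1  p_k/q_k = 151/13
k=7  a_k=1  p_k/q_k = 244/21
→ (244, 21).  Check: 244²=59536, 135·21²=59535, difference 1.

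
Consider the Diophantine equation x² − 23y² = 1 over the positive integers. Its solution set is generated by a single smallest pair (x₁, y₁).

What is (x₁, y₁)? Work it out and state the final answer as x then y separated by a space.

√23 = [4; 1,3,1,8, …], period ℓ=4 (even) → k=3
i=0: a=4 ⇒ p=4, q=1
…
i=2: a=3 ⇒ p=19, q=4
i=3: a=1 ⇒ p=24, q=5
→ (24, 5).  Check: 24²=576, 23·5²=575, difference 1.

24 5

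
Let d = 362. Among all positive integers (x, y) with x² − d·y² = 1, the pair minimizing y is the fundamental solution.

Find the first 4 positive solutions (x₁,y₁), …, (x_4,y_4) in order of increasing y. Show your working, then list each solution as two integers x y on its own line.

d=362: √d = [19; 38] (ℓ=1, odd), read p_1/q_1
a_0=19:  p_0=19·1+0=19,  q_0=19·0+1=1
a_1=38:  p_1=38·19+1=723,  q_1=38·1+0=38
→ (723, 38).  Check: 723²=522729, 362·38²=522728, difference 1.
(723+38√362)^2 = 1045457 + 54948√362
(723+38√362)^3 = 1511730099 + 79454770√362
(723+38√362)^4 = 2185960677697 + 114891542472√362

723 38
1045457 54948
1511730099 79454770
2185960677697 114891542472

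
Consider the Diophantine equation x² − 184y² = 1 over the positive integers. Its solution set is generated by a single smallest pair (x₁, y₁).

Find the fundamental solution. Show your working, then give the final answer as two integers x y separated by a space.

24335 1794

√184 = [13; 1,1,3,2,1,2,1,2,3,1,1,26, …], period ℓ=12 (even) → k=11
a_0=13:  p_0=13·1+0=13,  q_0=13·0+1=1
a_1=1:  p_1=1·13+1=14,  q_1=1·1+0=1
a_2=1:  p_2=1·14+13=27,  q_2=1·1+1=2
…
a_5=1:  p_5=1·217+95=312,  q_5=1·16+7=23
a_6=2:  p_6=2·312+217=841,  q_6=2·23+16=62
a_7=1:  p_7=1·841+312=1153,  q_7=1·62+23=85
a_8=2:  p_8=2·1153+841=3147,  q_8=2·85+62=232
a_9=3:  p_9=3·3147+1153=10594,  q_9=3·232+85=781
a_10=1:  p_10=1·10594+3147=13741,  q_10=1·781+232=1013
a_11=1:  p_11=1·13741+10594=24335,  q_11=1·1013+781=1794
fundamental: x₁=24335, y₁=1794  (since 592192225 − 184·3218436 = 1)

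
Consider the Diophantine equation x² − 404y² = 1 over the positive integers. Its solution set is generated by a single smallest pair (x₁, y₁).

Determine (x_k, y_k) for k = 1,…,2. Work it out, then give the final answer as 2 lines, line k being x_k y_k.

√404 = [20; 10,40, …], period ℓ=2 (even) → k=1
step 0: (20, 1)  from 20·(1,0) + (0,1)
step 1: (201, 10)  from 10·(20,1) + (1,0)
(x₁, y₁) = (201, 10);  201² − 404·10² = 1 ✓
(201+10√404)^2 = 80801 + 4020√404

201 10
80801 4020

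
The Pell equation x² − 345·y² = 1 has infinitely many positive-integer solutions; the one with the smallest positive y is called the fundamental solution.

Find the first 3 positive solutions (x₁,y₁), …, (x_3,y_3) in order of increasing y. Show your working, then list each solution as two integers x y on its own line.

6761 364
91422241 4922008
1236211536041 66555391812

[18; 1,1,2,1,6,1,2,1,1,36] for √345; ℓ=10 ⇒ convergent index 9
step 0: (18, 1)  from 18·(1,0) + (0,1)
…
step 3: (93, 5)  from 2·(37,2) + (19,1)
…
step 8: (3882, 209)  from 1·(2879,155) + (1003,54)
step 9: (6761, 364)  from 1·(3882,209) + (2879,155)
fundamental: x₁=6761, y₁=364  (since 45711121 − 345·132496 = 1)
n=2: (6761,364)∘(6761,364) = (6761·6761+345·364·364, 6761·364+364·6761) = (91422241,4922008)
n=3: (91422241,4922008)∘(6761,364) = (6761·91422241+345·364·4922008, 6761·4922008+364·91422241) = (1236211536041,66555391812)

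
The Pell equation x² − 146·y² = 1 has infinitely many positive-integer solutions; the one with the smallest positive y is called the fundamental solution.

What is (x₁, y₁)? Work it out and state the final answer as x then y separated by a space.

√146 = [12; 12,24, …], period ℓ=2 (even) → k=1
k=0  a_k=12  p_k/q_k = 12/1
k=1  a_k=12  p_k/q_k = 145/12
→ (145, 12).  Check: 145²=21025, 146·12²=21024, difference 1.

145 12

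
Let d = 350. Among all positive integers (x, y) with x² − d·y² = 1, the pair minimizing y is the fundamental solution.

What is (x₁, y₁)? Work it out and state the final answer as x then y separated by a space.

d=350: √d = [18; 1,2,2,2,1,36] (ℓ=6, even), read p_5/q_5
a_0=18:  p_0=18·1+0=18,  q_0=18·0+1=1
…
a_4=2:  p_4=2·131+56=318,  q_4=2·7+3=17
a_5=1:  p_5=1·318+131=449,  q_5=1·17+7=24
→ (449, 24).  Check: 449²=201601, 350·24²=201600, difference 1.

449 24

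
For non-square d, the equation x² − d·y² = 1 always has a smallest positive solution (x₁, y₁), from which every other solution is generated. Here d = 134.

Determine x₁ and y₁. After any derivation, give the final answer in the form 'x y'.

[11; 1,1,2,1,3,…,1,1,22] for √134; ℓ=14 ⇒ convergent index 13
step 0: (11, 1)  from 11·(1,0) + (0,1)
…
step 9: (17630, 1523)  from 3·(4503,389) + (4121,356)
…
step 12: (84029, 7259)  from 1·(61896,5347) + (22133,1912)
step 13: (145925, 12606)  from 1·(84029,7259) + (61896,5347)
→ (145925, 12606).  Check: 145925²=21294105625, 134·12606²=21294105624, difference 1.

145925 12606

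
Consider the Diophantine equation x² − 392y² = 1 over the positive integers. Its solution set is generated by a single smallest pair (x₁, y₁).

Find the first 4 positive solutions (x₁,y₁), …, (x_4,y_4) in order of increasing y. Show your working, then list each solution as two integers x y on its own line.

√392 → a₀=19, period (1,3,1,38); ℓ=4 even so k=3
i=0: a=19 ⇒ p=19, q=1
i=1: a=1 ⇒ p=20, q=1
i=2: a=3 ⇒ p=79, q=4
i=3: a=1 ⇒ p=99, q=5
(x₁, y₁) = (99, 5);  99² − 392·5² = 1 ✓
k=2:  x_2 = 99·99+392·5·5 = 19601,  y_2 = 99·5+5·99 = 990
k=3:  x_3 = 99·19601+392·5·990 = 3880899,  y_3 = 99·990+5·19601 = 196015
k=4:  x_4 = 99·3880899+392·5·196015 = 768398401,  y_4 = 99·196015+5·3880899 = 38809980

99 5
19601 990
3880899 196015
768398401 38809980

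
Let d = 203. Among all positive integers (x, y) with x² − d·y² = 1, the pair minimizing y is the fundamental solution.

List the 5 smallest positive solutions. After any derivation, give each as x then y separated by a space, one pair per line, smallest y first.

[14; 4,28] for √203; ℓ=2 ⇒ convergent index 1
step 0: (14, 1)  from 14·(1,0) + (0,1)
step 1: (57, 4)  from 4·(14,1) + (1,0)
fundamental: x₁=57, y₁=4  (since 3249 − 203·16 = 1)
(x_2, y_2) = (57·57 + 203·4·4, 57·4 + 4·57) = (6497, 456)
(x_3, y_3) = (57·6497 + 203·4·456, 57·456 + 4·6497) = (740601, 51980)
(x_4, y_4) = (57·740601 + 203·4·51980, 57·51980 + 4·740601) = (84422017, 5925264)
(x_5, y_5) = (57·84422017 + 203·4·5925264, 57·5925264 + 4·84422017) = (9623369337, 675428116)

57 4
6497 456
740601 51980
84422017 5925264
9623369337 675428116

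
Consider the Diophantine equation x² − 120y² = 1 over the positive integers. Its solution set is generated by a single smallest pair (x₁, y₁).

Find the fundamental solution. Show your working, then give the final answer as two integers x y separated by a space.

[10; 1,20] for √120; ℓ=2 ⇒ convergent index 1
a_0=10:  p_0=10·1+0=10,  q_0=10·0+1=1
a_1=1:  p_1=1·10+1=11,  q_1=1·1+0=1
fundamental: x₁=11, y₁=1  (since 121 − 120·1 = 1)

11 1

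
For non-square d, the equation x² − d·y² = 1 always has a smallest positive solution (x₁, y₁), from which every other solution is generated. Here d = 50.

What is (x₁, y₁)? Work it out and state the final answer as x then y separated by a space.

√50 → a₀=7, period (14); ℓ=1 odd so k=1
step 0: (7, 1)  from 7·(1,0) + (0,1)
step 1: (99, 14)  from 14·(7,1) + (1,0)
→ (99, 14).  Check: 99²=9801, 50·14²=9800, difference 1.

99 14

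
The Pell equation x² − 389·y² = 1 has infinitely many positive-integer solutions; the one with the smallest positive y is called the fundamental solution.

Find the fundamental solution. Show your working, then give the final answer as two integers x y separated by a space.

3287049 166660

√389 = [19; 1,2,1,1,1,1,2,1,38, …], period ℓ=9 (odd) → k=17
step 0: (19, 1)  from 19·(1,0) + (0,1)
…
step 4: (138, 7)  from 1·(79,4) + (59,3)
…
step 8: (1282, 65)  from 1·(927,47) + (355,18)
…
step 16: (2376809, 120509)  from 2·(910240,46151) + (556329,28207)
step 17: (3287049, 166660)  from 1·(2376809,120509) + (910240,46151)
fundamental: x₁=3287049, y₁=166660  (since 10804691128401 − 389·27775555600 = 1)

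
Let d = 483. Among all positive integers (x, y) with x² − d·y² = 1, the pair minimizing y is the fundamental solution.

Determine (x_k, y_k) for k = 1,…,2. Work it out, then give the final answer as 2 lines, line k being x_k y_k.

√483 → a₀=21, period (1,42); ℓ=2 even so k=1
a_0=21:  p_0=21·1+0=21,  q_0=21·0+1=1
a_1=1:  p_1=1·21+1=22,  q_1=1·1+0=1
fundamental: x₁=22, y₁=1  (since 484 − 483·1 = 1)
n=2: (22,1)∘(22,1) = (22·22+483·1·1, 22·1+1·22) = (967,44)

22 1
967 44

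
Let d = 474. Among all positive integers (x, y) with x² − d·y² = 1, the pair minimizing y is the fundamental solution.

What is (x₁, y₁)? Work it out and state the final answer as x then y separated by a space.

193549 8890

[21; 1,3,2,1,1,…,3,1,42] for √474; ℓ=14 ⇒ convergent index 13
i=0: a=21 ⇒ p=21, q=1
i=1: a=1 ⇒ p=22, q=1
i=2: a=3 ⇒ p=87, q=4
…
i=4: a=1 ⇒ p=283, q=13
…
i=6: a=1 ⇒ p=762, q=35
i=7: a=6 ⇒ p=5051, q=232
…
i=9: a=1 ⇒ p=10864, q=499
…
i=11: a=2 ⇒ p=44218, q=2031
i=12: a=3 ⇒ p=149331, q=6859
i=13: a=1 ⇒ p=193549, q=8890
→ (193549, 8890).  Check: 193549²=37461215401, 474·8890²=37461215400, difference 1.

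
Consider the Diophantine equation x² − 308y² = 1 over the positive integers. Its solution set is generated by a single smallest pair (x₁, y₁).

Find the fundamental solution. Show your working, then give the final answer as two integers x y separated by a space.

351 20

√308 → a₀=17, period (1,1,4,1,1,34); ℓ=6 even so k=5
a_0=17:  p_0=17·1+0=17,  q_0=17·0+1=1
a_1=1:  p_1=1·17+1=18,  q_1=1·1+0=1
…
a_3=4:  p_3=4·35+18=158,  q_3=4·2+1=9
a_4=1:  p_4=1·158+35=193,  q_4=1·9+2=11
a_5=1:  p_5=1·193+158=351,  q_5=1·11+9=20
fundamental: x₁=351, y₁=20  (since 123201 − 308·400 = 1)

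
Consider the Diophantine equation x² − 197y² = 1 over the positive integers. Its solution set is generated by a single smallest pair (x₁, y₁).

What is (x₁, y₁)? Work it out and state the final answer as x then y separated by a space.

[14; 28] for √197; ℓ=1 ⇒ convergent index 1
step 0: (14, 1)  from 14·(1,0) + (0,1)
step 1: (393, 28)  from 28·(14,1) + (1,0)
(x₁, y₁) = (393, 28);  393² − 197·28² = 1 ✓

393 28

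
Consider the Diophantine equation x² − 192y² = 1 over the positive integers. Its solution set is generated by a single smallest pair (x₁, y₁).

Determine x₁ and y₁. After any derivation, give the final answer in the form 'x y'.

97 7

√192 = [13; 1,5,1,26, …], period ℓ=4 (even) → k=3
k=0  a_k=13  p_k/q_k = 13/1
k=1  a_k=1  p_k/q_k = 14/1
k=2  a_k=5  p_k/q_k = 83/6
k=3  a_k=1  p_k/q_k = 97/7
→ (97, 7).  Check: 97²=9409, 192·7²=9408, difference 1.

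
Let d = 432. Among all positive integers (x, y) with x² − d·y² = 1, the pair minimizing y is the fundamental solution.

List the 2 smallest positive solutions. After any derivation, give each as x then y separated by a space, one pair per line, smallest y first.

[20; 1,3,1,1,1,3,1,40] for √432; ℓ=8 ⇒ convergent index 7
k=0  a_k=20  p_k/q_k = 20/1
…
k=2  a_k=3  p_k/q_k = 83/4
…
k=6  a_k=3  p_k/q_k = 1060/51
k=7  a_k=1  p_k/q_k = 1351/65
(x₁, y₁) = (1351, 65);  1351² − 432·65² = 1 ✓
k=2:  x_2 = 1351·1351+432·65·65 = 3650401,  y_2 = 1351·65+65·1351 = 175630

1351 65
3650401 175630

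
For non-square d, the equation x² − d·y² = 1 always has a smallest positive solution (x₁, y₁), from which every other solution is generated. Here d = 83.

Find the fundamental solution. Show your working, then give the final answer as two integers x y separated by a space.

d=83: √d = [9; 9,18] (ℓ=2, even), read p_1/q_1
a_0=9:  p_0=9·1+0=9,  q_0=9·0+1=1
a_1=9:  p_1=9·9+1=82,  q_1=9·1+0=9
→ (82, 9).  Check: 82²=6724, 83·9²=6723, difference 1.

82 9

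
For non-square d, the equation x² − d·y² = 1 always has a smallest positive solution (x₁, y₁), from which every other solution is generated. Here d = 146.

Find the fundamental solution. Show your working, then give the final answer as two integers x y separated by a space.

[12; 12,24] for √146; ℓ=2 ⇒ convergent index 1
i=0: a=12 ⇒ p=12, q=1
i=1: a=12 ⇒ p=145, q=12
(x₁, y₁) = (145, 12);  145² − 146·12² = 1 ✓

145 12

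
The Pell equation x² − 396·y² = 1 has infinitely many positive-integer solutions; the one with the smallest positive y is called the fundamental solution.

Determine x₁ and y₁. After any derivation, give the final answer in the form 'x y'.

199 10

√396 → a₀=19, period (1,8,1,38); ℓ=4 even so k=3
a_0=19:  p_0=19·1+0=19,  q_0=19·0+1=1
…
a_2=8:  p_2=8·20+19=179,  q_2=8·1+1=9
a_3=1:  p_3=1·179+20=199,  q_3=1·9+1=10
fundamental: x₁=199, y₁=10  (since 39601 − 396·100 = 1)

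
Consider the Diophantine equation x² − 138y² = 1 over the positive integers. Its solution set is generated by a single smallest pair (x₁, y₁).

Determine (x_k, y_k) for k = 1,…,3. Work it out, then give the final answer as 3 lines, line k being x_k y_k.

[11; 1,2,1,22] for √138; ℓ=4 ⇒ convergent index 3
step 0: (11, 1)  from 11·(1,0) + (0,1)
step 1: (12, 1)  from 1·(11,1) + (1,0)
step 2: (35, 3)  from 2·(12,1) + (11,1)
step 3: (47, 4)  from 1·(35,3) + (12,1)
fundamental: x₁=47, y₁=4  (since 2209 − 138·16 = 1)
(47+4√138)^2 = 4417 + 376√138
(47+4√138)^3 = 415151 + 35340√138

47 4
4417 376
415151 35340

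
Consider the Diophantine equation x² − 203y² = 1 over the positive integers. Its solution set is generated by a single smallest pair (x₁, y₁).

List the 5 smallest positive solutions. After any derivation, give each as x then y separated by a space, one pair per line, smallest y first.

√203 → a₀=14, period (4,28); ℓ=2 even so k=1
a_0=14:  p_0=14·1+0=14,  q_0=14·0+1=1
a_1=4:  p_1=4·14+1=57,  q_1=4·1+0=4
(x₁, y₁) = (57, 4);  57² − 203·4² = 1 ✓
(x_2, y_2) = (57·57 + 203·4·4, 57·4 + 4·57) = (6497, 456)
(x_3, y_3) = (57·6497 + 203·4·456, 57·456 + 4·6497) = (740601, 51980)
(x_4, y_4) = (57·740601 + 203·4·51980, 57·51980 + 4·740601) = (84422017, 5925264)
(x_5, y_5) = (57·84422017 + 203·4·5925264, 57·5925264 + 4·84422017) = (9623369337, 675428116)

57 4
6497 456
740601 51980
84422017 5925264
9623369337 675428116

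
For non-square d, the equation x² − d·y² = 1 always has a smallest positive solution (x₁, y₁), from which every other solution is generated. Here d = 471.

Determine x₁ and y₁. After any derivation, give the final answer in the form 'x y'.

d=471: √d = [21; 1,2,2,1,3,…,2,1,42] (ℓ=14, even), read p_13/q_13
k=0  a_k=21  p_k/q_k = 21/1
…
k=9  a_k=3  p_k/q_k = 644804/29711
…
k=12  a_k=2  p_k/q_k = 5506953/253747
k=13  a_k=1  p_k/q_k = 7838695/361188
fundamental: x₁=7838695, y₁=361188  (since 61445139303025 − 471·130456771344 = 1)

7838695 361188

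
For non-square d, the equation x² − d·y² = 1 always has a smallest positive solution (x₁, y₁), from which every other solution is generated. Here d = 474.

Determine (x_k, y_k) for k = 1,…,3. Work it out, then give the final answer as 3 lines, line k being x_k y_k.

√474 = [21; 1,3,2,1,1,…,3,1,42, …], period ℓ=14 (even) → k=13
k=0  a_k=21  p_k/q_k = 21/1
k=1  a_k=1  p_k/q_k = 22/1
k=2  a_k=3  p_k/q_k = 87/4
…
k=4  a_k=1  p_k/q_k = 283/13
k=5  a_k=1  p_k/q_k = 479/22
…
k=8  a_k=1  p_k/q_k = 5813/267
k=9  a_k=1  p_k/q_k = 10864/499
…
k=11  a_k=2  p_k/q_k = 44218/2031
k=12  a_k=3  p_k/q_k = 149331/6859
k=13  a_k=1  p_k/q_k = 193549/8890
→ (193549, 8890).  Check: 193549²=37461215401, 474·8890²=37461215400, difference 1.
k=2:  x_2 = 193549·193549+474·8890·8890 = 74922430801,  y_2 = 193549·8890+8890·193549 = 3441301220
k=3:  x_3 = 193549·74922430801+474·8890·3441301220 = 29002323118011949,  y_3 = 193549·3441301220+8890·74922430801 = 1332120819650670

193549 8890
74922430801 3441301220
29002323118011949 1332120819650670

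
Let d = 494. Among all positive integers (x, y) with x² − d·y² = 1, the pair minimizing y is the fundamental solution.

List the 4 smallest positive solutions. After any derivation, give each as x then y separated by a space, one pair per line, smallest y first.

√494 = [22; 4,2,2,1,2,1,2,2,4,44, …], period ℓ=10 (even) → k=9
step 0: (22, 1)  from 22·(1,0) + (0,1)
step 1: (89, 4)  from 4·(22,1) + (1,0)
step 2: (200, 9)  from 2·(89,4) + (22,1)
step 3: (489, 22)  from 2·(200,9) + (89,4)
step 4: (689, 31)  from 1·(489,22) + (200,9)
…
step 6: (2556, 115)  from 1·(1867,84) + (689,31)
step 7: (6979, 314)  from 2·(2556,115) + (1867,84)
step 8: (16514, 743)  from 2·(6979,314) + (2556,115)
step 9: (73035, 3286)  from 4·(16514,743) + (6979,314)
(x₁, y₁) = (73035, 3286);  73035² − 494·3286² = 1 ✓
n=2: (73035,3286)∘(73035,3286) = (73035·73035+494·3286·3286, 73035·3286+3286·73035) = (10668222449,479986020)
n=3: (10668222449,479986020)∘(73035,3286) = (73035·10668222449+494·3286·479986020, 73035·479986020+3286·10668222449) = (1558307253052395,70111557938114)
n=4: (1558307253052395,70111557938114)∘(73035,3286) = (73035·1558307253052395+494·3286·70111557938114, 73035·70111557938114+3286·1558307253052395) = (227621940442695115201,10241195267540325960)

73035 3286
10668222449 479986020
1558307253052395 70111557938114
227621940442695115201 10241195267540325960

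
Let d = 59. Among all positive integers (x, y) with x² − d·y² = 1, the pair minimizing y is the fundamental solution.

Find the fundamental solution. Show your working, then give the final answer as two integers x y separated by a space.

[7; 1,2,7,2,1,14] for √59; ℓ=6 ⇒ convergent index 5
step 0: (7, 1)  from 7·(1,0) + (0,1)
…
step 4: (361, 47)  from 2·(169,22) + (23,3)
step 5: (530, 69)  from 1·(361,47) + (169,22)
fundamental: x₁=530, y₁=69  (since 280900 − 59·4761 = 1)

530 69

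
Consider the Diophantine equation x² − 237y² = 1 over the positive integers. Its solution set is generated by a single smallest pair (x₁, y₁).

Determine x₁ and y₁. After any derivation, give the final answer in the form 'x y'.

√237 = [15; 2,1,1,7,10,7,1,1,2,30, …], period ℓ=10 (even) → k=9
step 0: (15, 1)  from 15·(1,0) + (0,1)
step 1: (31, 2)  from 2·(15,1) + (1,0)
step 2: (46, 3)  from 1·(31,2) + (15,1)
…
step 6: (42074, 2733)  from 7·(5927,385) + (585,38)
…
step 8: (90075, 5851)  from 1·(48001,3118) + (42074,2733)
step 9: (228151, 14820)  from 2·(90075,5851) + (48001,3118)
→ (228151, 14820).  Check: 228151²=52052878801, 237·14820²=52052878800, difference 1.

228151 14820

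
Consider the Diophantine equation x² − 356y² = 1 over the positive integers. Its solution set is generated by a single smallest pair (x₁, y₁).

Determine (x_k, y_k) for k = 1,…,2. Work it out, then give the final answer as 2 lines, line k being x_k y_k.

500001 26500
500002000001 26500053000

√356 = [18; 1,6,1,1,2,…,6,1,36, …], period ℓ=14 (even) → k=13
i=0: a=18 ⇒ p=18, q=1
…
i=2: a=6 ⇒ p=132, q=7
…
i=7: a=8 ⇒ p=8717, q=462
i=8: a=1 ⇒ p=9717, q=515
i=9: a=2 ⇒ p=28151, q=1492
i=10: a=1 ⇒ p=37868, q=2007
…
i=12: a=6 ⇒ p=433982, q=23001
i=13: a=1 ⇒ p=500001, q=26500
(x₁, y₁) = (500001, 26500);  500001² − 356·26500² = 1 ✓
(x_2, y_2) = (500001·500001 + 356·26500·26500, 500001·26500 + 26500·500001) = (500002000001, 26500053000)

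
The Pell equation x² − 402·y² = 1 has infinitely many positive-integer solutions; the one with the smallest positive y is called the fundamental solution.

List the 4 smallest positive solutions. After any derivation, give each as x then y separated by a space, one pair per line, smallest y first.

[20; 20,40] for √402; ℓ=2 ⇒ convergent index 1
i=0: a=20 ⇒ p=20, q=1
i=1: a=20 ⇒ p=401, q=20
(x₁, y₁) = (401, 20);  401² − 402·20² = 1 ✓
(x_2, y_2) = (401·401 + 402·20·20, 401·20 + 20·401) = (321601, 16040)
(x_3, y_3) = (401·321601 + 402·20·16040, 401·16040 + 20·321601) = (257923601, 12864060)
(x_4, y_4) = (401·257923601 + 402·20·12864060, 401·12864060 + 20·257923601) = (206854406401, 10316960080)

401 20
321601 16040
257923601 12864060
206854406401 10316960080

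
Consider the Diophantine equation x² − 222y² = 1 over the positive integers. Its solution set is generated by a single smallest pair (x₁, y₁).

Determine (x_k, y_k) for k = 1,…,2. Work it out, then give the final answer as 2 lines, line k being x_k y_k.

[14; 1,8,1,28] for √222; ℓ=4 ⇒ convergent index 3
i=0: a=14 ⇒ p=14, q=1
…
i=2: a=8 ⇒ p=134, q=9
i=3: a=1 ⇒ p=149, q=10
→ (149, 10).  Check: 149²=22201, 222·10²=22200, difference 1.
(x_2, y_2) = (149·149 + 222·10·10, 149·10 + 10·149) = (44401, 2980)

149 10
44401 2980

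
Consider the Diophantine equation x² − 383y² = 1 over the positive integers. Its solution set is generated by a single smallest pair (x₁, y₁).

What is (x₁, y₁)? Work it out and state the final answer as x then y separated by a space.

18768 959

√383 = [19; 1,1,3,19,3,1,1,38, …], period ℓ=8 (even) → k=7
step 0: (19, 1)  from 19·(1,0) + (0,1)
…
step 2: (39, 2)  from 1·(20,1) + (19,1)
…
step 4: (2642, 135)  from 19·(137,7) + (39,2)
…
step 6: (10705, 547)  from 1·(8063,412) + (2642,135)
step 7: (18768, 959)  from 1·(10705,547) + (8063,412)
fundamental: x₁=18768, y₁=959  (since 352237824 − 383·919681 = 1)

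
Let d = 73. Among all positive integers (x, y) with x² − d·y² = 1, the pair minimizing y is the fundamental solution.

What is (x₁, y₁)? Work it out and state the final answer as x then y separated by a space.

√73 → a₀=8, period (1,1,5,5,1,1,16); ℓ=7 odd so k=13
step 0: (8, 1)  from 8·(1,0) + (0,1)
step 1: (9, 1)  from 1·(8,1) + (1,0)
…
step 3: (94, 11)  from 5·(17,2) + (9,1)
step 4: (487, 57)  from 5·(94,11) + (17,2)
step 5: (581, 68)  from 1·(487,57) + (94,11)
step 6: (1068, 125)  from 1·(581,68) + (487,57)
step 7: (17669, 2068)  from 16·(1068,125) + (581,68)
…
step 11: (1040241, 121751)  from 5·(200767,23498) + (36406,4261)
step 12: (1241008, 145249)  from 1·(1040241,121751) + (200767,23498)
step 13: (2281249, 267000)  from 1·(1241008,145249) + (1040241,121751)
(x₁, y₁) = (2281249, 267000);  2281249² − 73·267000² = 1 ✓

2281249 267000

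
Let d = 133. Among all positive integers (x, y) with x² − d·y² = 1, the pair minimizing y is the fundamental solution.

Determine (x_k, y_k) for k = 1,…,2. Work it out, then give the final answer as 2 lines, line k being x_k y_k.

[11; 1,1,7,5,1,…,1,1,22] for √133; ℓ=16 ⇒ convergent index 15
i=0: a=11 ⇒ p=11, q=1
i=1: a=1 ⇒ p=12, q=1
…
i=4: a=5 ⇒ p=888, q=77
i=5: a=1 ⇒ p=1061, q=92
…
i=7: a=1 ⇒ p=3010, q=261
…
i=9: a=1 ⇒ p=10979, q=952
i=10: a=1 ⇒ p=18948, q=1643
i=11: a=1 ⇒ p=29927, q=2595
i=12: a=5 ⇒ p=168583, q=14618
i=13: a=7 ⇒ p=1210008, q=104921
i=14: a=1 ⇒ p=1378591, q=119539
i=15: a=1 ⇒ p=2588599, q=224460
(x₁, y₁) = (2588599, 224460);  2588599² − 133·224460² = 1 ✓
n=2: (2588599,224460)∘(2588599,224460) = (2588599·2588599+133·224460·224460, 2588599·224460+224460·2588599) = (13401689565601,1162073863080)

2588599 224460
13401689565601 1162073863080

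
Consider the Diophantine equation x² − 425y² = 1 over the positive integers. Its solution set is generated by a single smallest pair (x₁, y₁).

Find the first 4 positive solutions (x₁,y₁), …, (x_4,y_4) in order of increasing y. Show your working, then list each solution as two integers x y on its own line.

143649 6968
41270070401 2001892464
11856808685922849 575139701115304
3406437421806992601601 165236485849022716128

√425 = [20; 1,1,1,1,1,1,40, …], period ℓ=7 (odd) → k=13
a_0=20:  p_0=20·1+0=20,  q_0=20·0+1=1
…
a_3=1:  p_3=1·41+21=62,  q_3=1·2+1=3
…
a_5=1:  p_5=1·103+62=165,  q_5=1·5+3=8
…
a_7=40:  p_7=40·268+165=10885,  q_7=40·13+8=528
…
a_9=1:  p_9=1·11153+10885=22038,  q_9=1·541+528=1069
a_10=1:  p_10=1·22038+11153=33191,  q_10=1·1069+541=1610
…
a_12=1:  p_12=1·55229+33191=88420,  q_12=1·2679+1610=4289
a_13=1:  p_13=1·88420+55229=143649,  q_13=1·4289+2679=6968
fundamental: x₁=143649, y₁=6968  (since 20635035201 − 425·48553024 = 1)
(x_2, y_2) = (143649·143649 + 425·6968·6968, 143649·6968 + 6968·143649) = (41270070401, 2001892464)
(x_3, y_3) = (143649·41270070401 + 425·6968·2001892464, 143649·2001892464 + 6968·41270070401) = (11856808685922849, 575139701115304)
(x_4, y_4) = (143649·11856808685922849 + 425·6968·575139701115304, 143649·575139701115304 + 6968·11856808685922849) = (3406437421806992601601, 165236485849022716128)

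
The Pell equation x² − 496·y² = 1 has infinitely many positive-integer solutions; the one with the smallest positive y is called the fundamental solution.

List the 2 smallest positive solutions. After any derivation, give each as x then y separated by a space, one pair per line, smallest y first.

√496 = [22; 3,1,2,4,1,…,1,3,44, …], period ℓ=16 (even) → k=15
i=0: a=22 ⇒ p=22, q=1
i=1: a=3 ⇒ p=67, q=3
…
i=3: a=2 ⇒ p=245, q=11
i=4: a=4 ⇒ p=1069, q=48
…
i=8: a=2 ⇒ p=14543, q=653
…
i=14: a=1 ⇒ p=1252502, q=56239
i=15: a=3 ⇒ p=4620799, q=207480
fundamental: x₁=4620799, y₁=207480  (since 21351783398401 − 496·43047950400 = 1)
(4620799+207480√496)^2 = 42703566796801 + 1917446753040√496

4620799 207480
42703566796801 1917446753040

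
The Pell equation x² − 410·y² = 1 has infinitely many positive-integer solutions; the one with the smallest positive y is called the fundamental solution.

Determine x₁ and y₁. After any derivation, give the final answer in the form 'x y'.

√410 = [20; 4,40, …], period ℓ=2 (even) → k=1
i=0: a=20 ⇒ p=20, q=1
i=1: a=4 ⇒ p=81, q=4
(x₁, y₁) = (81, 4);  81² − 410·4² = 1 ✓

81 4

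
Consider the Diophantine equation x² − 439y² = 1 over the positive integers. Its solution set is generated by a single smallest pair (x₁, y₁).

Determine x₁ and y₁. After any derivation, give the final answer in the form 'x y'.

440 21

√439 = [20; 1,19,1,40, …], period ℓ=4 (even) → k=3
k=0  a_k=20  p_k/q_k = 20/1
…
k=2  a_k=19  p_k/q_k = 419/20
k=3  a_k=1  p_k/q_k = 440/21
(x₁, y₁) = (440, 21);  440² − 439·21² = 1 ✓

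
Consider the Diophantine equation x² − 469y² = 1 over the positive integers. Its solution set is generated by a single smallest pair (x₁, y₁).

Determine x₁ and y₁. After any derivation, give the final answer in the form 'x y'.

√469 = [21; 1,1,1,10,6,10,1,1,1,42, …], period ℓ=10 (even) → k=9
i=0: a=21 ⇒ p=21, q=1
i=1: a=1 ⇒ p=22, q=1
i=2: a=1 ⇒ p=43, q=2
i=3: a=1 ⇒ p=65, q=3
i=4: a=10 ⇒ p=693, q=32
…
i=6: a=10 ⇒ p=42923, q=1982
i=7: a=1 ⇒ p=47146, q=2177
i=8: a=1 ⇒ p=90069, q=4159
i=9: a=1 ⇒ p=137215, q=6336
→ (137215, 6336).  Check: 137215²=18827956225, 469·6336²=18827956224, difference 1.

137215 6336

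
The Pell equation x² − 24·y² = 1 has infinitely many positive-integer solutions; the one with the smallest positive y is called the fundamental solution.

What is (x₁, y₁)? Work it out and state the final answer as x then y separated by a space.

5 1

[4; 1,8] for √24; ℓ=2 ⇒ convergent index 1
i=0: a=4 ⇒ p=4, q=1
i=1: a=1 ⇒ p=5, q=1
fundamental: x₁=5, y₁=1  (since 25 − 24·1 = 1)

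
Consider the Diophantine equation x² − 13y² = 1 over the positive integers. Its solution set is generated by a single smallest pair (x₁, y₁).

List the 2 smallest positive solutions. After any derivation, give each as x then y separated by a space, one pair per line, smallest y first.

649 180
842401 233640

d=13: √d = [3; 1,1,1,1,6] (ℓ=5, odd), read p_9/q_9
i=0: a=3 ⇒ p=3, q=1
…
i=2: a=1 ⇒ p=7, q=2
…
i=5: a=6 ⇒ p=119, q=33
…
i=7: a=1 ⇒ p=256, q=71
i=8: a=1 ⇒ p=393, q=109
i=9: a=1 ⇒ p=649, q=180
fundamental: x₁=649, y₁=180  (since 421201 − 13·32400 = 1)
k=2:  x_2 = 649·649+13·180·180 = 842401,  y_2 = 649·180+180·649 = 233640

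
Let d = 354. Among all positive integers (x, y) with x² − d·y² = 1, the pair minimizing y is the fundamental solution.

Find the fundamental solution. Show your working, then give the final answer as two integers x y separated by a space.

√354 = [18; 1,4,2,2,18,2,2,4,1,36, …], period ℓ=10 (even) → k=9
i=0: a=18 ⇒ p=18, q=1
i=1: a=1 ⇒ p=19, q=1
…
i=3: a=2 ⇒ p=207, q=11
i=4: a=2 ⇒ p=508, q=27
i=5: a=18 ⇒ p=9351, q=497
i=6: a=2 ⇒ p=19210, q=1021
i=7: a=2 ⇒ p=47771, q=2539
i=8: a=4 ⇒ p=210294, q=11177
i=9: a=1 ⇒ p=258065, q=13716
→ (258065, 13716).  Check: 258065²=66597544225, 354·13716²=66597544224, difference 1.

258065 13716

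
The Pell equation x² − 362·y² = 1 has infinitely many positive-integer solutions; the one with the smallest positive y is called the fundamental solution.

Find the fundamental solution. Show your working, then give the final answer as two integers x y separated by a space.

723 38

d=362: √d = [19; 38] (ℓ=1, odd), read p_1/q_1
a_0=19:  p_0=19·1+0=19,  q_0=19·0+1=1
a_1=38:  p_1=38·19+1=723,  q_1=38·1+0=38
fundamental: x₁=723, y₁=38  (since 522729 − 362·1444 = 1)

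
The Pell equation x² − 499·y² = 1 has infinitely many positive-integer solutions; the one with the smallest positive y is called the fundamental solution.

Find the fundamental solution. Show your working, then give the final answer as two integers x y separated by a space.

√499 → a₀=22, period (2,1,21,1,2,44); ℓ=6 even so k=5
step 0: (22, 1)  from 22·(1,0) + (0,1)
step 1: (45, 2)  from 2·(22,1) + (1,0)
…
step 3: (1452, 65)  from 21·(67,3) + (45,2)
step 4: (1519, 68)  from 1·(1452,65) + (67,3)
step 5: (4490, 201)  from 2·(1519,68) + (1452,65)
→ (4490, 201).  Check: 4490²=20160100, 499·201²=20160099, difference 1.

4490 201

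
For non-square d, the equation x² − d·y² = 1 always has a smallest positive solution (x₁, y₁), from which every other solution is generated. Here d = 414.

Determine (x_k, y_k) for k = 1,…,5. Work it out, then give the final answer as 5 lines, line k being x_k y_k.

24335 1196
1184384449 58209320
57643991108495 2833047603204
2805533046066067201 137884426789729360
136545293294391499564175 6710835049023080347996

[20; 2,1,7,2,7,1,2,40] for √414; ℓ=8 ⇒ convergent index 7
a_0=20:  p_0=20·1+0=20,  q_0=20·0+1=1
a_1=2:  p_1=2·20+1=41,  q_1=2·1+0=2
a_2=1:  p_2=1·41+20=61,  q_2=1·2+1=3
…
a_4=2:  p_4=2·468+61=997,  q_4=2·23+3=49
a_5=7:  p_5=7·997+468=7447,  q_5=7·49+23=366
a_6=1:  p_6=1·7447+997=8444,  q_6=1·366+49=415
a_7=2:  p_7=2·8444+7447=24335,  q_7=2·415+366=1196
(x₁, y₁) = (24335, 1196);  24335² − 414·1196² = 1 ✓
n=2: (24335,1196)∘(24335,1196) = (24335·24335+414·1196·1196, 24335·1196+1196·24335) = (1184384449,58209320)
n=3: (1184384449,58209320)∘(24335,1196) = (24335·1184384449+414·1196·58209320, 24335·58209320+1196·1184384449) = (57643991108495,2833047603204)
n=4: (57643991108495,2833047603204)∘(24335,1196) = (24335·57643991108495+414·1196·2833047603204, 24335·2833047603204+1196·57643991108495) = (2805533046066067201,137884426789729360)
n=5: (2805533046066067201,137884426789729360)∘(24335,1196) = (24335·2805533046066067201+414·1196·137884426789729360, 24335·137884426789729360+1196·2805533046066067201) = (136545293294391499564175,6710835049023080347996)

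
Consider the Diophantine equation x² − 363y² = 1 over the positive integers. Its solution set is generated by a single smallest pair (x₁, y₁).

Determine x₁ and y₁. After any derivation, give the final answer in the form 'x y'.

√363 → a₀=19, period (19,38); ℓ=2 even so k=1
k=0  a_k=19  p_k/q_k = 19/1
k=1  a_k=19  p_k/q_k = 362/19
→ (362, 19).  Check: 362²=131044, 363·19²=131043, difference 1.

362 19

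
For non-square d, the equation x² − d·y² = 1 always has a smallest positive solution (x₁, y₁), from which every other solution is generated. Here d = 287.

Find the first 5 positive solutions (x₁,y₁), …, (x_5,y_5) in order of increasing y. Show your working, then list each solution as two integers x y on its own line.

288 17
165887 9792
95550624 5640175
55036993537 3248731008
31701212726688 1871263420433

d=287: √d = [16; 1,15,1,32] (ℓ=4, even), read p_3/q_3
a_0=16:  p_0=16·1+0=16,  q_0=16·0+1=1
…
a_2=15:  p_2=15·17+16=271,  q_2=15·1+1=16
a_3=1:  p_3=1·271+17=288,  q_3=1·16+1=17
→ (288, 17).  Check: 288²=82944, 287·17²=82943, difference 1.
k=2:  x_2 = 288·288+287·17·17 = 165887,  y_2 = 288·17+17·288 = 9792
k=3:  x_3 = 288·165887+287·17·9792 = 95550624,  y_3 = 288·9792+17·165887 = 5640175
k=4:  x_4 = 288·95550624+287·17·5640175 = 55036993537,  y_4 = 288·5640175+17·95550624 = 3248731008
k=5:  x_5 = 288·55036993537+287·17·3248731008 = 31701212726688,  y_5 = 288·3248731008+17·55036993537 = 1871263420433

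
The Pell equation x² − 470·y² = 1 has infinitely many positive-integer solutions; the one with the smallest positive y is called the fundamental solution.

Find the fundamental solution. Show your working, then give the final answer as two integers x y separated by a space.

1691 78

d=470: √d = [21; 1,2,8,2,1,42] (ℓ=6, even), read p_5/q_5
step 0: (21, 1)  from 21·(1,0) + (0,1)
step 1: (22, 1)  from 1·(21,1) + (1,0)
step 2: (65, 3)  from 2·(22,1) + (21,1)
…
step 4: (1149, 53)  from 2·(542,25) + (65,3)
step 5: (1691, 78)  from 1·(1149,53) + (542,25)
(x₁, y₁) = (1691, 78);  1691² − 470·78² = 1 ✓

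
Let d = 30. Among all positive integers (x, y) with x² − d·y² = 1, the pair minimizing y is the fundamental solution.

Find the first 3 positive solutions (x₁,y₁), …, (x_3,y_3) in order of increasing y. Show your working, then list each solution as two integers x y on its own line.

11 2
241 44
5291 966

√30 → a₀=5, period (2,10); ℓ=2 even so k=1
i=0: a=5 ⇒ p=5, q=1
i=1: a=2 ⇒ p=11, q=2
fundamental: x₁=11, y₁=2  (since 121 − 30·4 = 1)
(x_2, y_2) = (11·11 + 30·2·2, 11·2 + 2·11) = (241, 44)
(x_3, y_3) = (11·241 + 30·2·44, 11·44 + 2·241) = (5291, 966)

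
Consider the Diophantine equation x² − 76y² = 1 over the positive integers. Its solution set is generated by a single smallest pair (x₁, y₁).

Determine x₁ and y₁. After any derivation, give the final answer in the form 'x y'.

[8; 1,2,1,1,5,4,5,1,1,2,1,16] for √76; ℓ=12 ⇒ convergent index 11
step 0: (8, 1)  from 8·(1,0) + (0,1)
…
step 2: (26, 3)  from 2·(9,1) + (8,1)
step 3: (35, 4)  from 1·(26,3) + (9,1)
…
step 8: (8866, 1017)  from 1·(7445,854) + (1421,163)
…
step 10: (41488, 4759)  from 2·(16311,1871) + (8866,1017)
step 11: (57799, 6630)  from 1·(41488,4759) + (16311,1871)
(x₁, y₁) = (57799, 6630);  57799² − 76·6630² = 1 ✓

57799 6630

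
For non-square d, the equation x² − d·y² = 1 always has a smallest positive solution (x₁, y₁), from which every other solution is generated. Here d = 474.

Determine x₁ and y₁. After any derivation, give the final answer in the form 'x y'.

193549 8890

√474 → a₀=21, period (1,3,2,1,1,…,3,1,42); ℓ=14 even so k=13
a_0=21:  p_0=21·1+0=21,  q_0=21·0+1=1
…
a_3=2:  p_3=2·87+22=196,  q_3=2·4+1=9
a_4=1:  p_4=1·196+87=283,  q_4=1·9+4=13
a_5=1:  p_5=1·283+196=479,  q_5=1·13+9=22
a_6=1:  p_6=1·479+283=762,  q_6=1·22+13=35
…
a_8=1:  p_8=1·5051+762=5813,  q_8=1·232+35=267
a_9=1:  p_9=1·5813+5051=10864,  q_9=1·267+232=499
a_10=1:  p_10=1·10864+5813=16677,  q_10=1·499+267=766
…
a_12=3:  p_12=3·44218+16677=149331,  q_12=3·2031+766=6859
a_13=1:  p_13=1·149331+44218=193549,  q_13=1·6859+2031=8890
(x₁, y₁) = (193549, 8890);  193549² − 474·8890² = 1 ✓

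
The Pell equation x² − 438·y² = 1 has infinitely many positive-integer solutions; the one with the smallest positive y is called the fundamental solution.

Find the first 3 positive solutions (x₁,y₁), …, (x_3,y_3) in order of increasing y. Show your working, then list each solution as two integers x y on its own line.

[20; 1,12,1,40] for √438; ℓ=4 ⇒ convergent index 3
k=0  a_k=20  p_k/q_k = 20/1
k=1  a_k=1  p_k/q_k = 21/1
k=2  a_k=12  p_k/q_k = 272/13
k=3  a_k=1  p_k/q_k = 293/14
→ (293, 14).  Check: 293²=85849, 438·14²=85848, difference 1.
n=2: (293,14)∘(293,14) = (293·293+438·14·14, 293·14+14·293) = (171697,8204)
n=3: (171697,8204)∘(293,14) = (293·171697+438·14·8204, 293·8204+14·171697) = (100614149,4807530)

293 14
171697 8204
100614149 4807530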